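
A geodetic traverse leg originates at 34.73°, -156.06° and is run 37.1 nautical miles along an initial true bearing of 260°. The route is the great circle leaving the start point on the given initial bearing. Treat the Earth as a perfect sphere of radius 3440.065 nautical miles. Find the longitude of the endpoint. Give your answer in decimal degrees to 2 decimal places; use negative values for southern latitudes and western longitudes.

Angular distance δ = d/R = 37.1 / 3440.065 = 0.010785 rad.
Converting: φ₁ = 0.606153 rad, θ = 4.537856 rad.
Applying the spherical law of cosines for sides, sin φ₂ = sin φ₁ cos δ + cos φ₁ sin δ cos θ = 0.568138, so φ₂ = 34.62°.
Then Δλ = atan2(-0.008729, 0.676268) = -0.012906 rad, from sin θ sin δ cos φ₁ over cos δ − sin φ₁ sin φ₂.
λ₂ = -156.06° + -0.74° = -156.80°.

longitude -156.80°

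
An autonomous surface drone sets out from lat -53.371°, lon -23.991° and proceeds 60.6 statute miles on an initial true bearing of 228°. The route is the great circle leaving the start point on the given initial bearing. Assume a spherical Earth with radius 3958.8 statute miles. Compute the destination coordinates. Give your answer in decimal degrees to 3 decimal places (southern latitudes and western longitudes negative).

latitude -53.953°, longitude -25.099°

δ = 60.6/3958.8 = 0.015308 rad (0.8771°).
Start latitude φ₁ = -0.931500 rad; initial bearing θ = 3.979351 rad.
Applying the spherical law of cosines for sides, sin φ₂ = sin φ₁ cos δ + cos φ₁ sin δ cos θ = -0.808533, so φ₂ = -53.953°.
For the longitude increment, Δλ = atan2( sin θ sin δ cos φ₁, cos δ − sin φ₁ sin φ₂ ) = atan2(-0.006787, 0.351023) = -1.108°.
λ₂ = -23.991° + -1.108° = -25.099°.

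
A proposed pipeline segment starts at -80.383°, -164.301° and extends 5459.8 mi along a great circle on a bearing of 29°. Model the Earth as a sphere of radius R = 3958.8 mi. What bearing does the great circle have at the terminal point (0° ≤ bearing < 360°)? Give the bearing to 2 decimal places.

The arc subtends δ = 5459.8/3958.8 = 1.379155 rad at the centre.
With φ₁ = -80.383° = -1.402948 rad and θ = 29° = 0.506145 rad:
Destination latitude: φ₂ = arcsin( sin φ₁ cos δ + cos φ₁ sin δ cos θ ) = arcsin(-0.044353) = -2.542°.
Δλ = atan2( sin θ sin δ cos φ₁ , cos δ − sin φ₁ sin φ₂ ) = atan2(0.079510, 0.146740) = 0.496559 rad = 28.451°.
Hence λ₂ = -164.301° + 28.451° = -135.850°.
The forward bearing on arrival equals the back-azimuth from the destination plus 180°.
Back-azimuth from P₂ (-2.54°, -135.85°) to P₁ (-80.38°, -164.30°), with Δλ' = λ₁ − λ₂ = -28.45°: atan2( sin Δλ' cos φ₁ , cos φ₂ sin φ₁ − sin φ₂ cos φ₁ cos Δλ' ) = 184.65°.
Final bearing = (184.65° + 180°) mod 360° = 4.65°.

final bearing 4.65°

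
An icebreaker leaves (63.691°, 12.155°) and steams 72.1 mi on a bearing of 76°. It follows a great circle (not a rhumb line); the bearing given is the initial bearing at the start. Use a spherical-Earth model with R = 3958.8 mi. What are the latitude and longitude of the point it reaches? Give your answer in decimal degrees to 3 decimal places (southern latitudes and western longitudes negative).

latitude 63.925°, longitude 14.459°

δ = 72.1/3958.8 = 0.018213 rad (1.0435°).
With φ₁ = 63.691° = 1.111618 rad and θ = 76° = 1.326450 rad:
Destination latitude: φ₂ = arcsin( sin φ₁ cos δ + cos φ₁ sin δ cos θ ) = arcsin(0.898221) = 63.925°.
Δλ = atan2( sin θ sin δ cos φ₁ , cos δ − sin φ₁ sin φ₂ ) = atan2(0.007832, 0.194654) = 0.040213 rad = 2.304°.
Hence λ₂ = 12.155° + 2.304° = 14.459°.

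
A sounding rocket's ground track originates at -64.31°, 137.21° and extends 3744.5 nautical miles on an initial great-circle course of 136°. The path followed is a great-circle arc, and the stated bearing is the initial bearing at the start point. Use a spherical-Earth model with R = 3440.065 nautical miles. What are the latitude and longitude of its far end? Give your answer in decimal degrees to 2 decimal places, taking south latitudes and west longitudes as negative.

Central angle δ = d/R = 1.088497 rad.
Converting: φ₁ = -1.122421 rad, θ = 2.373648 rad.
sin φ₂ = sin φ₁ cos δ + cos φ₁ sin δ cos θ = (-0.901153)(0.463818) + (0.433502)(0.885931)(-0.719340) = -0.694235
φ₂ = asin(-0.694235) = -0.767356 rad = -43.97°.
Then Δλ = atan2(0.266785, -0.161794) = 2.115950 rad, from sin θ sin δ cos φ₁ over cos δ − sin φ₁ sin φ₂.
λ₂ = 137.21° + 121.24° = 258.45°, normalized to (−180°, 180°] → -101.55°.

latitude -43.97°, longitude -101.55°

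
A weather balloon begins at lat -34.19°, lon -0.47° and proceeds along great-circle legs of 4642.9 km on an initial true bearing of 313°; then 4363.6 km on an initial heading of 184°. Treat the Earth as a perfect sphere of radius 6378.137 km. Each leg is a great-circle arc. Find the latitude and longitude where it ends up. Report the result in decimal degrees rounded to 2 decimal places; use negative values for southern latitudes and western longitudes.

latitude -41.61°, longitude -33.00°

Apply the spherical direct solution leg by leg, carrying full precision between legs.
Leg 1: from (-34.19°, -0.47°), δ = 4642.9/6378.137 = 0.727940 rad, θ = 313° → φ = -2.53°, λ = -29.62°.
Leg 2: from (-2.53°, -29.62°), δ = 4363.6/6378.137 = 0.684150 rad, θ = 184° → φ = -41.61°, λ = -33.00°.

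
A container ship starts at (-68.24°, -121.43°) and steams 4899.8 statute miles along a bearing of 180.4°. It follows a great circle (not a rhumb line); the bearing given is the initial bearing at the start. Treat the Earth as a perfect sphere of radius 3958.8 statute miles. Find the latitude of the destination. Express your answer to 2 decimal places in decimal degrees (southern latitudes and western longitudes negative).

Central angle δ = d/R = 1.237698 rad.
Start latitude φ₁ = -1.191013 rad; initial bearing θ = 3.148574 rad.
Applying the spherical law of cosines for sides, sin φ₂ = sin φ₁ cos δ + cos φ₁ sin δ cos θ = -0.654008, so φ₂ = -40.84°.
Then Δλ = atan2(-0.002446, -0.280434) = -3.132871 rad, from sin θ sin δ cos φ₁ over cos δ − sin φ₁ sin φ₂.
λ₂ = -121.43° + -179.50° = -300.93°, normalized to (−180°, 180°] → 59.07°.

latitude -40.84°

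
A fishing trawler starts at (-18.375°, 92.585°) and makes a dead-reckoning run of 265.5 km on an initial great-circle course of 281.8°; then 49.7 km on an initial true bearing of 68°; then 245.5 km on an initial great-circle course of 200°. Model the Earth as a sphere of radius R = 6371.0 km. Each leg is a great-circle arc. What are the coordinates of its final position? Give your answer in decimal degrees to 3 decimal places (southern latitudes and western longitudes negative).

latitude -19.776°, longitude 89.762°

Apply the spherical direct solution leg by leg, carrying full precision between legs.
Leg 1: from (-18.375°, 92.585°), δ = 265.5/6371 = 0.041673 rad, θ = 281.8° → φ = -17.871°, λ = 90.129°.
Leg 2: from (-17.871°, 90.129°), δ = 49.7/6371 = 0.007801 rad, θ = 68° → φ = -17.703°, λ = 90.564°.
Leg 3: from (-17.703°, 90.564°), δ = 245.5/6371 = 0.038534 rad, θ = 200° → φ = -19.776°, λ = 89.762°.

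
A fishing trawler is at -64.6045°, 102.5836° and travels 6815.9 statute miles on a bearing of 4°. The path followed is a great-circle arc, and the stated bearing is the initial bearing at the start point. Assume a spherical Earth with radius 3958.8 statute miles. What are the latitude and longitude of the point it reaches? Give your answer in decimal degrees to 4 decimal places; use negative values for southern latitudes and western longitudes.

latitude 33.9708°, longitude 107.3536°

Central angle δ = d/R = 1.721709 rad.
Converting: φ₁ = -1.127561 rad, θ = 0.069813 rad.
Applying the spherical law of cosines for sides, sin φ₂ = sin φ₁ cos δ + cos φ₁ sin δ cos θ = 0.558770, so φ₂ = 33.9708°.
Δλ = atan2( sin θ sin δ cos φ₁ , cos δ − sin φ₁ sin φ₂ ) = atan2(0.029576, 0.354435) = 0.083253 rad = 4.7700°.
Hence λ₂ = 102.5836° + 4.7700° = 107.3536°.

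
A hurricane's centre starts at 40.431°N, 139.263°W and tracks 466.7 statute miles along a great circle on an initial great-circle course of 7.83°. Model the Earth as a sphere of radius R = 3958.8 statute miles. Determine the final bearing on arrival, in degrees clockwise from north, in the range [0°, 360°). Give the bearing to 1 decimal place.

final bearing 8.8°

Angular distance δ = d/R = 466.7 / 3958.8 = 0.117889 rad.
Start latitude φ₁ = 0.705654 rad; initial bearing θ = 0.136659 rad.
sin φ₂ = sin φ₁ cos δ + cos φ₁ sin δ cos θ = (0.648532)(0.993059) + (0.761188)(0.117616)(0.990677) = 0.732724
φ₂ = asin(0.732724) = 0.822316 rad = 47.115°.
Then Δλ = atan2(0.012197, 0.517864) = 0.023548 rad, from sin θ sin δ cos φ₁ over cos δ − sin φ₁ sin φ₂.
Hence λ₂ = -139.263° + 1.349° = -137.914°.
The forward bearing on arrival equals the back-azimuth from the destination plus 180°.
Back-azimuth from P₂ (47.1°, -137.9°) to P₁ (40.4°, -139.3°), with Δλ' = λ₁ − λ₂ = -1.3°: atan2( sin Δλ' cos φ₁ , cos φ₂ sin φ₁ − sin φ₂ cos φ₁ cos Δλ' ) = 188.8°.
Final bearing = (188.8° + 180°) mod 360° = 8.8°.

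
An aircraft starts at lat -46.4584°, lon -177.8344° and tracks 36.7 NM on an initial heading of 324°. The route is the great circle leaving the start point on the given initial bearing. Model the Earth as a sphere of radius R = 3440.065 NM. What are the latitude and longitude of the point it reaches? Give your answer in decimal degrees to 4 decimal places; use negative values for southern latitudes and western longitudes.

latitude -45.9627°, longitude -178.3513°

Angular distance δ = d/R = 36.7 / 3440.065 = 0.010668 rad.
With φ₁ = -46.4584° = -0.810852 rad and θ = 324° = 5.654867 rad:
sin φ₂ = sin φ₁ cos δ + cos φ₁ sin δ cos θ = (-0.724874)(0.999943) + (0.688881)(0.010668)(0.809017) = -0.718888
φ₂ = asin(-0.718888) = -0.802201 rad = -45.9627°.
Δλ = atan2( sin θ sin δ cos φ₁ , cos δ − sin φ₁ sin φ₂ ) = atan2(-0.004320, 0.478840) = -0.009021 rad = -0.5169°.
λ₂ = -177.8344° + -0.5169° = -178.3513°.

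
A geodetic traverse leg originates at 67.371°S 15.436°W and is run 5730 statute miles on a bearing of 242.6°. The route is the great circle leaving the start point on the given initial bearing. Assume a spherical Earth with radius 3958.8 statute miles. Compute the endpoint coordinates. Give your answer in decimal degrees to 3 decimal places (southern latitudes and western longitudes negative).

latitude -16.817°, longitude -128.447°

The arc subtends δ = 5730/3958.8 = 1.447408 rad at the centre.
Converting: φ₁ = -1.175846 rad, θ = 4.234169 rad.
Destination latitude: φ₂ = arcsin( sin φ₁ cos δ + cos φ₁ sin δ cos θ ) = arcsin(-0.289322) = -16.817°.
Then Δλ = atan2(-0.339001, -0.143973) = -1.972412 rad, from sin θ sin δ cos φ₁ over cos δ − sin φ₁ sin φ₂.
λ₂ = -15.436° + -113.011° = -128.447°.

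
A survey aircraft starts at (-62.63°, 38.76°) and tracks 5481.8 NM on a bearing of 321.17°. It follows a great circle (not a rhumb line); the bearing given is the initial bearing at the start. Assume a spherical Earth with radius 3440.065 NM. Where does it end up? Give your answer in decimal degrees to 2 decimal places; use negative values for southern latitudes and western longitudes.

latitude 22.22°, longitude -3.86°

Angular distance δ = d/R = 5481.8 / 3440.065 = 1.593516 rad.
With φ₁ = -62.63° = -1.093100 rad and θ = 321.17° = 5.605474 rad:
Applying the spherical law of cosines for sides, sin φ₂ = sin φ₁ cos δ + cos φ₁ sin δ cos θ = 0.378220, so φ₂ = 22.22°.
Then Δλ = atan2(-0.288185, 0.313163) = -0.743885 rad, from sin θ sin δ cos φ₁ over cos δ − sin φ₁ sin φ₂.
Hence λ₂ = 38.76° + -42.62° = -3.86°.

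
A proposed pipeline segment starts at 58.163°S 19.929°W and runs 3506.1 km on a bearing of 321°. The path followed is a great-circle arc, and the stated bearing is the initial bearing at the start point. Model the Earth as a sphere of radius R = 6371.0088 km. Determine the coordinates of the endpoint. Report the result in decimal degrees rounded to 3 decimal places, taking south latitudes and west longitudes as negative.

latitude -30.646°, longitude -42.420°

Central angle δ = d/R = 0.550321 rad.
Start latitude φ₁ = -1.015136 rad; initial bearing θ = 5.602507 rad.
Applying the spherical law of cosines for sides, sin φ₂ = sin φ₁ cos δ + cos φ₁ sin δ cos θ = -0.509735, so φ₂ = -30.646°.
Then Δλ = atan2(-0.173607, 0.419310) = -0.392542 rad, from sin θ sin δ cos φ₁ over cos δ − sin φ₁ sin φ₂.
Hence λ₂ = -19.929° + -22.491° = -42.420°.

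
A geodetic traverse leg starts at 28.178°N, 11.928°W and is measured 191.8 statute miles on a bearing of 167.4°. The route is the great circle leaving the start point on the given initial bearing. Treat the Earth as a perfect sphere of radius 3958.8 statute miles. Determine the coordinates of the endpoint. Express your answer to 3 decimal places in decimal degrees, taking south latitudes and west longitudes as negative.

The arc subtends δ = 191.8/3958.8 = 0.048449 rad at the centre.
Converting: φ₁ = 0.491799 rad, θ = 2.921681 rad.
Applying the spherical law of cosines for sides, sin φ₂ = sin φ₁ cos δ + cos φ₁ sin δ cos θ = 0.429996, so φ₂ = 25.467°.
For the longitude increment, Δλ = atan2( sin θ sin δ cos φ₁, cos δ − sin φ₁ sin φ₂ ) = atan2(0.009313, 0.795777) = 0.670°.
λ₂ = λ₁ + Δλ = -11.258°.

latitude 25.467°, longitude -11.258°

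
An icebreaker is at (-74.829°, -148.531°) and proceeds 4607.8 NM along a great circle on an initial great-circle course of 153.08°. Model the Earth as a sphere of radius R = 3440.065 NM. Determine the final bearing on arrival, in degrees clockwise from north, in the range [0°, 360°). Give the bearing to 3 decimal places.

final bearing 7.617°

Angular distance δ = d/R = 4607.8 / 3440.065 = 1.339451 rad.
Start latitude φ₁ = -1.306012 rad; initial bearing θ = 2.671750 rad.
Destination latitude: φ₂ = arcsin( sin φ₁ cos δ + cos φ₁ sin δ cos θ ) = arcsin(-0.448422) = -26.642°.
Then Δλ = atan2(0.115327, -0.203507) = 2.626019 rad, from sin θ sin δ cos φ₁ over cos δ − sin φ₁ sin φ₂.
λ₂ = -148.531° + 150.460° = 1.929°.
The forward bearing on arrival equals the back-azimuth from the destination plus 180°.
Back-azimuth from P₂ (-26.642°, 1.929°) to P₁ (-74.829°, -148.531°), with Δλ' = λ₁ − λ₂ = -150.460°: atan2( sin Δλ' cos φ₁ , cos φ₂ sin φ₁ − sin φ₂ cos φ₁ cos Δλ' ) = 187.617°.
Final bearing = (187.617° + 180°) mod 360° = 7.617°.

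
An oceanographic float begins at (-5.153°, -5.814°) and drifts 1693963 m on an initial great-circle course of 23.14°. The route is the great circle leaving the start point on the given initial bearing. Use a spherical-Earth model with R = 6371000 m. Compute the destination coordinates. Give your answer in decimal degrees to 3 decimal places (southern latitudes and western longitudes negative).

Central angle δ = d/R = 0.265887 rad.
Start latitude φ₁ = -0.089937 rad; initial bearing θ = 0.403869 rad.
Destination latitude: φ₂ = arcsin( sin φ₁ cos δ + cos φ₁ sin δ cos θ ) = arcsin(0.153989) = 8.858°.
Then Δλ = atan2(0.102844, 0.978691) = 0.104699 rad, from sin θ sin δ cos φ₁ over cos δ − sin φ₁ sin φ₂.
λ₂ = λ₁ + Δλ = 0.185°.

latitude 8.858°, longitude 0.185°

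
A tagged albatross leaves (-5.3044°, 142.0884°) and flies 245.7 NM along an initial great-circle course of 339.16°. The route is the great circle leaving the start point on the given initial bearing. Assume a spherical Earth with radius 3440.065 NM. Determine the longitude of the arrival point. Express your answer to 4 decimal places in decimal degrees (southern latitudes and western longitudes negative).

Angular distance δ = d/R = 245.7 / 3440.065 = 0.071423 rad.
Start latitude φ₁ = -0.092579 rad; initial bearing θ = 5.919459 rad.
Destination latitude: φ₂ = arcsin( sin φ₁ cos δ + cos φ₁ sin δ cos θ ) = arcsin(-0.025803) = -1.4786°.
For the longitude increment, Δλ = atan2( sin θ sin δ cos φ₁, cos δ − sin φ₁ sin φ₂ ) = atan2(-0.025279, 0.995065) = -1.4553°.
Hence λ₂ = 142.0884° + -1.4553° = 140.6331°.

longitude 140.6331°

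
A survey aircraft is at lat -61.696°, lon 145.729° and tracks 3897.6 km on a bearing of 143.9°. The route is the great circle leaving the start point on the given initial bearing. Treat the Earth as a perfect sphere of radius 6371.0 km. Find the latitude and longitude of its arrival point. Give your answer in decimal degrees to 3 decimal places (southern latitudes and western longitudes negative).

latitude -70.184°, longitude -120.819°

δ = 3897.6/6371 = 0.611772 rad (35.0520°).
Converting: φ₁ = -1.076798 rad, θ = 2.511529 rad.
sin φ₂ = sin φ₁ cos δ + cos φ₁ sin δ cos θ = (-0.880444)(0.818632) + (0.474150)(0.574319)(-0.807990) = -0.940786
φ₂ = asin(-0.940786) = -1.224941 rad = -70.184°.
Δλ = atan2( sin θ sin δ cos φ₁ , cos δ − sin φ₁ sin φ₂ ) = atan2(0.160446, -0.009678) = 1.631042 rad = 93.452°.
λ₂ = 145.729° + 93.452° = 239.181°, normalized to (−180°, 180°] → -120.819°.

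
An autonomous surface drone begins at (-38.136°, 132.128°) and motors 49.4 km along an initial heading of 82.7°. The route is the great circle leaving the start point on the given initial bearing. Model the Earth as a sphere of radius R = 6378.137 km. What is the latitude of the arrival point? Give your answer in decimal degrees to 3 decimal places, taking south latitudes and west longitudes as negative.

Central angle δ = d/R = 0.007745 rad.
With φ₁ = -38.136° = -0.665599 rad and θ = 82.7° = 1.443387 rad:
Applying the spherical law of cosines for sides, sin φ₂ = sin φ₁ cos δ + cos φ₁ sin δ cos θ = -0.616738, so φ₂ = -38.078°.
Then Δλ = atan2(0.006043, 0.619116) = 0.009760 rad, from sin θ sin δ cos φ₁ over cos δ − sin φ₁ sin φ₂.
Hence λ₂ = 132.128° + 0.559° = 132.687°.

latitude -38.078°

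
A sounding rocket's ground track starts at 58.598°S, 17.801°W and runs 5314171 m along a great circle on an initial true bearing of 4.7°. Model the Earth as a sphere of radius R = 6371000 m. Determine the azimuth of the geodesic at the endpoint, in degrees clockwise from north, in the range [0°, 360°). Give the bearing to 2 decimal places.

final bearing 2.49°

Central angle δ = d/R = 0.834119 rad.
With φ₁ = -58.598° = -1.022728 rad and θ = 4.7° = 0.082030 rad:
sin φ₂ = sin φ₁ cos δ + cos φ₁ sin δ cos θ = (-0.853533)(0.671831) + (0.521039)(0.740705)(0.996637) = -0.188791
φ₂ = asin(-0.188791) = -0.189931 rad = -10.882°.
Then Δλ = atan2(0.031623, 0.510692) = 0.061843 rad, from sin θ sin δ cos φ₁ over cos δ − sin φ₁ sin φ₂.
λ₂ = -17.801° + 3.543° = -14.258°.
The forward bearing on arrival equals the back-azimuth from the destination plus 180°.
Back-azimuth from P₂ (-10.88°, -14.26°) to P₁ (-58.60°, -17.80°), with Δλ' = λ₁ − λ₂ = -3.54°: atan2( sin Δλ' cos φ₁ , cos φ₂ sin φ₁ − sin φ₂ cos φ₁ cos Δλ' ) = 182.49°.
Final bearing = (182.49° + 180°) mod 360° = 2.49°.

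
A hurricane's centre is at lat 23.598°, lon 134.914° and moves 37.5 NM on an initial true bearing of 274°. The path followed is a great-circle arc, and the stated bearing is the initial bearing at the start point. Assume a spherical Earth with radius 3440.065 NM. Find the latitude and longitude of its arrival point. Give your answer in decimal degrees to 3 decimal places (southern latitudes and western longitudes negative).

latitude 23.640°, longitude 134.234°

δ = 37.5/3440.065 = 0.010901 rad (0.6246°).
Converting: φ₁ = 0.411863 rad, θ = 4.782202 rad.
Applying the spherical law of cosines for sides, sin φ₂ = sin φ₁ cos δ + cos φ₁ sin δ cos θ = 0.400990, so φ₂ = 23.640°.
For the longitude increment, Δλ = atan2( sin θ sin δ cos φ₁, cos δ − sin φ₁ sin φ₂ ) = atan2(-0.009965, 0.839417) = -0.680°.
λ₂ = λ₁ + Δλ = 134.234°.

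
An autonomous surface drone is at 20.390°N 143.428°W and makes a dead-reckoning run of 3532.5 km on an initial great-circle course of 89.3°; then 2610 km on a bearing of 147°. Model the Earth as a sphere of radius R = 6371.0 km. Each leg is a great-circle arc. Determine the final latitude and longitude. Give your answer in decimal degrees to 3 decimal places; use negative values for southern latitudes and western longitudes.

Apply the spherical direct solution leg by leg, carrying full precision between legs.
Leg 1: from (20.390°, -143.428°), δ = 3532.5/6371 = 0.554466 rad, θ = 89.3° → φ = 17.592°, λ = -109.905°.
Leg 2: from (17.592°, -109.905°), δ = 2610/6371 = 0.409669 rad, θ = 147° → φ = -2.361°, λ = -97.365°.

latitude -2.361°, longitude -97.365°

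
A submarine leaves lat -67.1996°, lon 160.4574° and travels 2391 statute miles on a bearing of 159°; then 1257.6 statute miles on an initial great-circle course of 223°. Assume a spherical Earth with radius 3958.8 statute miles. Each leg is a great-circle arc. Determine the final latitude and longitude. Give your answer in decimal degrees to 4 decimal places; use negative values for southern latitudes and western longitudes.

Apply the spherical direct solution leg by leg, carrying full precision between legs.
Leg 1: from (-67.1996°, 160.4574°), δ = 2391/3958.8 = 0.603971 rad, θ = 159° → φ = -74.6298°, λ = -69.7040°.
Leg 2: from (-74.6298°, -69.7040°), δ = 1257.6/3958.8 = 0.317672 rad, θ = 223° → φ = -77.5642°, λ = -151.2873°.

latitude -77.5642°, longitude -151.2873°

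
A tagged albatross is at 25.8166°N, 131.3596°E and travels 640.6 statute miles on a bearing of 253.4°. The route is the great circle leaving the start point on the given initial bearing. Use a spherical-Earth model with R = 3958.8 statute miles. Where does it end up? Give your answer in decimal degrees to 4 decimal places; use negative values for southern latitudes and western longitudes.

latitude 22.8531°, longitude 121.7143°

δ = 640.6/3958.8 = 0.161817 rad (9.2714°).
Start latitude φ₁ = 0.450585 rad; initial bearing θ = 4.422664 rad.
Applying the spherical law of cosines for sides, sin φ₂ = sin φ₁ cos δ + cos φ₁ sin δ cos θ = 0.388369, so φ₂ = 22.8531°.
For the longitude increment, Δλ = atan2( sin θ sin δ cos φ₁, cos δ − sin φ₁ sin φ₂ ) = atan2(-0.138987, 0.817805) = -9.6453°.
λ₂ = 131.3596° + -9.6453° = 121.7143°.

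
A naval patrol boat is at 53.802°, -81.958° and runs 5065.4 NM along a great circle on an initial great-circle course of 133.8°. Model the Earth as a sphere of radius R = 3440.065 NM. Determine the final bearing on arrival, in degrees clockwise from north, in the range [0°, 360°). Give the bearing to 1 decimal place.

final bearing 153.2°

The arc subtends δ = 5065.4/3440.065 = 1.472472 rad at the centre.
With φ₁ = 53.802° = 0.939022 rad and θ = 133.8° = 2.335251 rad:
Destination latitude: φ₂ = arcsin( sin φ₁ cos δ + cos φ₁ sin δ cos θ ) = arcsin(-0.327572) = -19.121°.
Then Δλ = atan2(0.424197, 0.362510) = 0.863649 rad, from sin θ sin δ cos φ₁ over cos δ − sin φ₁ sin φ₂.
Hence λ₂ = -81.958° + 49.483° = -32.475°.
The forward bearing on arrival equals the back-azimuth from the destination plus 180°.
Back-azimuth from P₂ (-19.1°, -32.5°) to P₁ (53.8°, -82.0°), with Δλ' = λ₁ − λ₂ = -49.5°: atan2( sin Δλ' cos φ₁ , cos φ₂ sin φ₁ − sin φ₂ cos φ₁ cos Δλ' ) = 333.2°.
Final bearing = (333.2° + 180°) mod 360° = 153.2°.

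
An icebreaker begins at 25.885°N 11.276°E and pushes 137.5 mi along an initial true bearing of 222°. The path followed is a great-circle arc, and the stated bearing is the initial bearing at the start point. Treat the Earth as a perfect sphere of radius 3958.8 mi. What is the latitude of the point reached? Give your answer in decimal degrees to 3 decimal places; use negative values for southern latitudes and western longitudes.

Central angle δ = d/R = 0.034733 rad.
Converting: φ₁ = 0.451778 rad, θ = 3.874631 rad.
Destination latitude: φ₂ = arcsin( sin φ₁ cos δ + cos φ₁ sin δ cos θ ) = arcsin(0.413086) = 24.399°.
Then Δλ = atan2(-0.020905, 0.819058) = -0.025518 rad, from sin θ sin δ cos φ₁ over cos δ − sin φ₁ sin φ₂.
λ₂ = λ₁ + Δλ = 9.814°.

latitude 24.399°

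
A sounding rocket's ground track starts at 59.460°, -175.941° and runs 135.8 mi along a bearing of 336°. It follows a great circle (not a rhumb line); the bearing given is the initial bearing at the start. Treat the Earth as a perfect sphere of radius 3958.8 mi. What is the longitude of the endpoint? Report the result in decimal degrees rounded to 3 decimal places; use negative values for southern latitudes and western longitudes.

Angular distance δ = d/R = 135.8 / 3958.8 = 0.034303 rad.
Start latitude φ₁ = 1.037773 rad; initial bearing θ = 5.864306 rad.
Destination latitude: φ₂ = arcsin( sin φ₁ cos δ + cos φ₁ sin δ cos θ ) = arcsin(0.876689) = 61.245°.
Δλ = atan2( sin θ sin δ cos φ₁ , cos δ − sin φ₁ sin φ₂ ) = atan2(-0.007088, 0.244342) = -0.029002 rad = -1.662°.
λ₂ = -175.941° + -1.662° = -177.603°.

longitude -177.603°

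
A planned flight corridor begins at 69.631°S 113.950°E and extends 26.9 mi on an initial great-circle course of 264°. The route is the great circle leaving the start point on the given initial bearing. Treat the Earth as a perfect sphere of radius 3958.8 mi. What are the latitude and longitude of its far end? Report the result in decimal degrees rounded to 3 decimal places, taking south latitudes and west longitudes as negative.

δ = 26.9/3958.8 = 0.006795 rad (0.3893°).
With φ₁ = -69.631° = -1.215290 rad and θ = 264° = 4.607669 rad:
Applying the spherical law of cosines for sides, sin φ₂ = sin φ₁ cos δ + cos φ₁ sin δ cos θ = -0.937696, so φ₂ = -69.668°.
For the longitude increment, Δλ = atan2( sin θ sin δ cos φ₁, cos δ − sin φ₁ sin φ₂ ) = atan2(-0.002352, 0.120915) = -1.114°.
λ₂ = λ₁ + Δλ = 112.836°.

latitude -69.668°, longitude 112.836°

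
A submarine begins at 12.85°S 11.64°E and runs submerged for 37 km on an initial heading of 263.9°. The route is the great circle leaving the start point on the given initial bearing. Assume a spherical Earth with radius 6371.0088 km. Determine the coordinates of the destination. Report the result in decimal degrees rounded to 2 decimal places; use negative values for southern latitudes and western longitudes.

δ = 37/6371.0088 = 0.005808 rad (0.3327°).
With φ₁ = -12.85° = -0.224275 rad and θ = 263.9° = 4.605924 rad:
sin φ₂ = sin φ₁ cos δ + cos φ₁ sin δ cos θ = (-0.222399)(0.999983) + (0.974956)(0.005808)(-0.106264) = -0.222997
φ₂ = asin(-0.222997) = -0.224888 rad = -12.89°.
For the longitude increment, Δλ = atan2( sin θ sin δ cos φ₁, cos δ − sin φ₁ sin φ₂ ) = atan2(-0.005630, 0.950389) = -0.34°.
λ₂ = 11.64° + -0.34° = 11.30°.

latitude -12.89°, longitude 11.30°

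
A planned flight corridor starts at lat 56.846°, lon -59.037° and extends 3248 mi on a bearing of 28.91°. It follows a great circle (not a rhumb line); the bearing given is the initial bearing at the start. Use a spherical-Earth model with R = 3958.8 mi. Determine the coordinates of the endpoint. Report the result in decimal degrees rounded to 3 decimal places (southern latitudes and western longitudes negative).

latitude 67.081°, longitude 55.730°

The arc subtends δ = 3248/3958.8 = 0.820451 rad at the centre.
With φ₁ = 56.846° = 0.992150 rad and θ = 28.91° = 0.504575 rad:
Destination latitude: φ₂ = arcsin( sin φ₁ cos δ + cos φ₁ sin δ cos θ ) = arcsin(0.921056) = 67.081°.
Then Δλ = atan2(0.193386, -0.089220) = 2.003055 rad, from sin θ sin δ cos φ₁ over cos δ − sin φ₁ sin φ₂.
λ₂ = -59.037° + 114.767° = 55.730°.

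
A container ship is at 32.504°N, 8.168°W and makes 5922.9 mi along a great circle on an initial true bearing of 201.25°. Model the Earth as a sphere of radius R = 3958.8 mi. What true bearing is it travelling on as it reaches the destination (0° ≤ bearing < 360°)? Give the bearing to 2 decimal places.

Angular distance δ = d/R = 5922.9 / 3958.8 = 1.496135 rad.
With φ₁ = 32.504° = 0.567302 rad and θ = 201.25° = 3.512475 rad:
Destination latitude: φ₂ = arcsin( sin φ₁ cos δ + cos φ₁ sin δ cos θ ) = arcsin(-0.743740) = -48.051°.
Then Δλ = atan2(-0.304812, 0.474247) = -0.571246 rad, from sin θ sin δ cos φ₁ over cos δ − sin φ₁ sin φ₂.
λ₂ = -8.168° + -32.730° = -40.898°.
The forward bearing on arrival equals the back-azimuth from the destination plus 180°.
Back-azimuth from P₂ (-48.05°, -40.90°) to P₁ (32.50°, -8.17°), with Δλ' = λ₁ − λ₂ = 32.73°: atan2( sin Δλ' cos φ₁ , cos φ₂ sin φ₁ − sin φ₂ cos φ₁ cos Δλ' ) = 27.21°.
Final bearing = (27.21° + 180°) mod 360° = 207.21°.

final bearing 207.21°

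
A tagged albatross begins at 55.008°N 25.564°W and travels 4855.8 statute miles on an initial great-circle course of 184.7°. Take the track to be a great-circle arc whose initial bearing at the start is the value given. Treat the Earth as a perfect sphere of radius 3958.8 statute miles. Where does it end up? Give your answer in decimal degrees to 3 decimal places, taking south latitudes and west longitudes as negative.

The arc subtends δ = 4855.8/3958.8 = 1.226584 rad at the centre.
Converting: φ₁ = 0.960071 rad, θ = 3.223623 rad.
sin φ₂ = sin φ₁ cos δ + cos φ₁ sin δ cos θ = (0.819232)(0.337455) + (0.573462)(0.941341)(-0.996637) = -0.261554
φ₂ = asin(-0.261554) = -0.264632 rad = -15.162°.
Then Δλ = atan2(-0.044232, 0.551729) = -0.079999 rad, from sin θ sin δ cos φ₁ over cos δ − sin φ₁ sin φ₂.
Hence λ₂ = -25.564° + -4.584° = -30.148°.

latitude -15.162°, longitude -30.148°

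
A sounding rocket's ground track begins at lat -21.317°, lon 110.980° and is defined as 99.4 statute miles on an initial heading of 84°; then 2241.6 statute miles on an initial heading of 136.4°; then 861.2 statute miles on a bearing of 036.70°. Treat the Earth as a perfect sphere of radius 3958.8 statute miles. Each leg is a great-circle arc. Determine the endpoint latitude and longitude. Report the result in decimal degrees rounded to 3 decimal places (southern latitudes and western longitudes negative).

Apply the spherical direct solution leg by leg, carrying full precision between legs.
Leg 1: from (-21.317°, 110.980°), δ = 99.4/3958.8 = 0.025109 rad, θ = 84° → φ = -21.160°, λ = 112.514°.
Leg 2: from (-21.160°, 112.514°), δ = 2241.6/3958.8 = 0.566232 rad, θ = 136.4° → φ = -41.830°, λ = 142.283°.
Leg 3: from (-41.830°, 142.283°), δ = 861.2/3958.8 = 0.217541 rad, θ = 36.7° → φ = -31.484°, λ = 150.982°.

latitude -31.484°, longitude 150.982°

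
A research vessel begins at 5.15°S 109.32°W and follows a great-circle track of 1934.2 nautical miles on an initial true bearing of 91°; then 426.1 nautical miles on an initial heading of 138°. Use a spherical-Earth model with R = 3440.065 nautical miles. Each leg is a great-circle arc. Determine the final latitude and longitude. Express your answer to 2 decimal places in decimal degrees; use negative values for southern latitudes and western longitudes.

Apply the spherical direct solution leg by leg, carrying full precision between legs.
Leg 1: from (-5.15°, -109.32°), δ = 1934.2/3440.065 = 0.562257 rad, θ = 91° → φ = -4.89°, λ = -76.98°.
Leg 2: from (-4.89°, -76.98°), δ = 426.1/3440.065 = 0.123864 rad, θ = 138° → φ = -10.14°, λ = -72.16°.

latitude -10.14°, longitude -72.16°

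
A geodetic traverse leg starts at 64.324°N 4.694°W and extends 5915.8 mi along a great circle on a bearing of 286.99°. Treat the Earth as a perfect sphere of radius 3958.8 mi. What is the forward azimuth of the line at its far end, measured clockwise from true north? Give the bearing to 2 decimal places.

final bearing 204.99°

The arc subtends δ = 5915.8/3958.8 = 1.494342 rad at the centre.
Start latitude φ₁ = 1.122666 rad; initial bearing θ = 5.008920 rad.
Destination latitude: φ₂ = arcsin( sin φ₁ cos δ + cos φ₁ sin δ cos θ ) = arcsin(0.195075) = 11.249°.
Then Δλ = atan2(-0.413161, -0.099433) = -1.806970 rad, from sin θ sin δ cos φ₁ over cos δ − sin φ₁ sin φ₂.
λ₂ = -4.694° + -103.532° = -108.226°.
The forward bearing on arrival equals the back-azimuth from the destination plus 180°.
Back-azimuth from P₂ (11.25°, -108.23°) to P₁ (64.32°, -4.69°), with Δλ' = λ₁ − λ₂ = 103.53°: atan2( sin Δλ' cos φ₁ , cos φ₂ sin φ₁ − sin φ₂ cos φ₁ cos Δλ' ) = 24.99°.
Final bearing = (24.99° + 180°) mod 360° = 204.99°.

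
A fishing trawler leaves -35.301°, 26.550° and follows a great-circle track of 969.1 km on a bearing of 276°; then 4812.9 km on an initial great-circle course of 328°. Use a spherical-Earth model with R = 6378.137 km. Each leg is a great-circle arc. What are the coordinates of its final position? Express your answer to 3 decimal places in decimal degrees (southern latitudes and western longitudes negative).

latitude 4.312°, longitude -5.251°

Apply the spherical direct solution leg by leg, carrying full precision between legs.
Leg 1: from (-35.301°, 26.550°), δ = 969.1/6378.137 = 0.151941 rad, θ = 276° → φ = -33.938°, λ = 16.096°.
Leg 2: from (-33.938°, 16.096°), δ = 4812.9/6378.137 = 0.754593 rad, θ = 328° → φ = 4.312°, λ = -5.251°.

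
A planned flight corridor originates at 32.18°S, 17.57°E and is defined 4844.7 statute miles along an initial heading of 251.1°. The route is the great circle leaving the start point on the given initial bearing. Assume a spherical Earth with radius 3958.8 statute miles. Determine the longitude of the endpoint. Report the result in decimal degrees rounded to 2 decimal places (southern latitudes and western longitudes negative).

longitude -64.39°

Angular distance δ = d/R = 4844.7 / 3958.8 = 1.223780 rad.
Converting: φ₁ = -0.561647 rad, θ = 4.382522 rad.
Applying the spherical law of cosines for sides, sin φ₂ = sin φ₁ cos δ + cos φ₁ sin δ cos θ = -0.438942, so φ₂ = -26.04°.
For the longitude increment, Δλ = atan2( sin θ sin δ cos φ₁, cos δ − sin φ₁ sin φ₂ ) = atan2(-0.753016, 0.106321) = -81.96°.
λ₂ = 17.57° + -81.96° = -64.39°.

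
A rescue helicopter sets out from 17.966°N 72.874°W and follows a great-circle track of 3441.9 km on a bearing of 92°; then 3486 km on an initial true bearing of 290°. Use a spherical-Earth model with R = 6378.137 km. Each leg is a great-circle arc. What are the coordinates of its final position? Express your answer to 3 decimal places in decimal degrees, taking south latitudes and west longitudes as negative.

latitude 22.565°, longitude -72.798°

Apply the spherical direct solution leg by leg, carrying full precision between legs.
Leg 1: from (17.966°, -72.874°), δ = 3441.9/6378.137 = 0.539640 rad, θ = 92° → φ = 14.333°, λ = -40.868°.
Leg 2: from (14.333°, -40.868°), δ = 3486/6378.137 = 0.546555 rad, θ = 290° → φ = 22.565°, λ = -72.798°.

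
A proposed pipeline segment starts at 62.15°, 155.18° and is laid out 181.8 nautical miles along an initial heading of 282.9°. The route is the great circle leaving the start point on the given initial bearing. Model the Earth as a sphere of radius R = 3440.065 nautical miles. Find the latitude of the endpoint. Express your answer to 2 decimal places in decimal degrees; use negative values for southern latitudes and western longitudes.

δ = 181.8/3440.065 = 0.052848 rad (3.0280°).
With φ₁ = 62.15° = 1.084722 rad and θ = 282.9° = 4.937536 rad:
Applying the spherical law of cosines for sides, sin φ₂ = sin φ₁ cos δ + cos φ₁ sin δ cos θ = 0.888448, so φ₂ = 62.68°.
Δλ = atan2( sin θ sin δ cos φ₁ , cos δ − sin φ₁ sin φ₂ ) = atan2(-0.024054, 0.213061) = -0.112421 rad = -6.44°.
λ₂ = 155.18° + -6.44° = 148.74°.

latitude 62.68°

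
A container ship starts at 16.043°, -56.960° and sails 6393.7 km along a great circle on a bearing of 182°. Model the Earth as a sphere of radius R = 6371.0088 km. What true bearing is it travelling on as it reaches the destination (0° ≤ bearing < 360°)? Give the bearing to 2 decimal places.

final bearing 182.56°

Central angle δ = d/R = 1.003562 rad.
Converting: φ₁ = 0.280003 rad, θ = 3.176499 rad.
Applying the spherical law of cosines for sides, sin φ₂ = sin φ₁ cos δ + cos φ₁ sin δ cos θ = -0.661562, so φ₂ = -41.419°.
Δλ = atan2( sin θ sin δ cos φ₁ , cos δ − sin φ₁ sin φ₂ ) = atan2(-0.028288, 0.720130) = -0.039261 rad = -2.249°.
λ₂ = λ₁ + Δλ = -59.209°.
The forward bearing on arrival equals the back-azimuth from the destination plus 180°.
Back-azimuth from P₂ (-41.42°, -59.21°) to P₁ (16.04°, -56.96°), with Δλ' = λ₁ − λ₂ = 2.25°: atan2( sin Δλ' cos φ₁ , cos φ₂ sin φ₁ − sin φ₂ cos φ₁ cos Δλ' ) = 2.56°.
Final bearing = (2.56° + 180°) mod 360° = 182.56°.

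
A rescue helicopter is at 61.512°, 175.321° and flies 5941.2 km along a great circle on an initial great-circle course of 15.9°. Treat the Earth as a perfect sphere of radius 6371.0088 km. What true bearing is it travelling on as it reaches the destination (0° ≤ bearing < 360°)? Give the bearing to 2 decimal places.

final bearing 163.19°

δ = 5941.2/6371.0088 = 0.932537 rad (53.4304°).
Start latitude φ₁ = 1.073587 rad; initial bearing θ = 0.277507 rad.
Applying the spherical law of cosines for sides, sin φ₂ = sin φ₁ cos δ + cos φ₁ sin δ cos θ = 0.892076, so φ₂ = 63.135°.
Then Δλ = atan2(0.104947, -0.188262) = 2.633048 rad, from sin θ sin δ cos φ₁ over cos δ − sin φ₁ sin φ₂.
λ₂ = 175.321° + 150.863° = 326.184°, normalized to (−180°, 180°] → -33.816°.
The forward bearing on arrival equals the back-azimuth from the destination plus 180°.
Back-azimuth from P₂ (63.14°, -33.82°) to P₁ (61.51°, 175.32°), with Δλ' = λ₁ − λ₂ = 209.14°: atan2( sin Δλ' cos φ₁ , cos φ₂ sin φ₁ − sin φ₂ cos φ₁ cos Δλ' ) = 343.19°.
Final bearing = (343.19° + 180°) mod 360° = 163.19°.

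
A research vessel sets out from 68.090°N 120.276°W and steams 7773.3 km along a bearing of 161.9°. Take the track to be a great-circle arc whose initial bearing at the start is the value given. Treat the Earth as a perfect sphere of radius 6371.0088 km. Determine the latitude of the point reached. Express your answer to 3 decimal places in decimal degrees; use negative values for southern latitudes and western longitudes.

The arc subtends δ = 7773.3/6371.0088 = 1.220105 rad at the centre.
Converting: φ₁ = 1.188395 rad, θ = 2.825688 rad.
Destination latitude: φ₂ = arcsin( sin φ₁ cos δ + cos φ₁ sin δ cos θ ) = arcsin(-0.014364) = -0.823°.
Δλ = atan2( sin θ sin δ cos φ₁ , cos δ − sin φ₁ sin φ₂ ) = atan2(0.108873, 0.356873) = 0.296105 rad = 16.966°.
λ₂ = λ₁ + Δλ = -103.310°.

latitude -0.823°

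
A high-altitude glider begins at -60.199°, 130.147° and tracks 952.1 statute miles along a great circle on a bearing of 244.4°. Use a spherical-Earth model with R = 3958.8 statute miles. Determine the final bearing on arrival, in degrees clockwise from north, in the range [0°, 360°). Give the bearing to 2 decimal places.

Central angle δ = d/R = 0.240502 rad.
Converting: φ₁ = -1.050671 rad, θ = 4.265585 rad.
Applying the spherical law of cosines for sides, sin φ₂ = sin φ₁ cos δ + cos φ₁ sin δ cos θ = -0.893931, so φ₂ = -63.371°.
For the longitude increment, Δλ = atan2( sin θ sin δ cos φ₁, cos δ − sin φ₁ sin φ₂ ) = atan2(-0.106757, 0.195504) = -28.637°.
λ₂ = 130.147° + -28.637° = 101.510°.
The forward bearing on arrival equals the back-azimuth from the destination plus 180°.
Back-azimuth from P₂ (-63.37°, 101.51°) to P₁ (-60.20°, 130.15°), with Δλ' = λ₁ − λ₂ = 28.64°: atan2( sin Δλ' cos φ₁ , cos φ₂ sin φ₁ − sin φ₂ cos φ₁ cos Δλ' ) = 89.76°.
Final bearing = (89.76° + 180°) mod 360° = 269.76°.

final bearing 269.76°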